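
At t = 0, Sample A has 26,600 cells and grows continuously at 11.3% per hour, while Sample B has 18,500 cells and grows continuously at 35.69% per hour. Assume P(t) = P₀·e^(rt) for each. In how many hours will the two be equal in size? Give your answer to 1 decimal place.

t ≈ 1.5 hours

26600·e^(0.113t) = 18500·e^(0.3569t)
26600/18500 = e^((0.3569 − 0.113)t) → ln(1.43784) = 0.2439·t
t = 0.36314 / 0.2439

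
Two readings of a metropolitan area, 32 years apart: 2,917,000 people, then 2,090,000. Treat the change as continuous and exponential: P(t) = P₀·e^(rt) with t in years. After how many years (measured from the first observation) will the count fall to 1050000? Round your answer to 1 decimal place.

t ≈ 98.1 years

r = ln(2090000/2917000) / 32 ≈ -0.010418 per year
t = ln(1050000/2917000) / r = -1.02177 / -0.010418 ≈ 98.072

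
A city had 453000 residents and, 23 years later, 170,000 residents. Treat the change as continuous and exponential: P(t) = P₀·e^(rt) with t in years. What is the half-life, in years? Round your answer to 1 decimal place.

r = ln(170000/453000) / 23 = ln(0.37528) / 23 ≈ -0.042613 per year
half-life = ln 2 / |r| = 0.69315 / 0.042613

half-life ≈ 16.3 years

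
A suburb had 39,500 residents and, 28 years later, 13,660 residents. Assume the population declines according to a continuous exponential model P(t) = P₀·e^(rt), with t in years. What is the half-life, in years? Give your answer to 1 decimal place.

half-life ≈ 18.3 years

r = ln(13660/39500) / 28 = ln(0.34582) / 28 ≈ -0.037922 per year
half-life = ln 2 / |r| = 0.69315 / 0.037922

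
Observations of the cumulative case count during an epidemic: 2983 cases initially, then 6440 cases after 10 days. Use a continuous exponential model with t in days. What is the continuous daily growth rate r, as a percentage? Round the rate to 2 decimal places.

r ≈ 7.70% per day

6440 = 2983 · e^(r·10)
e^(10r) = 6440/2983 = 2.1589
r = ln(2.1589) / 10 = 0.7696 / 10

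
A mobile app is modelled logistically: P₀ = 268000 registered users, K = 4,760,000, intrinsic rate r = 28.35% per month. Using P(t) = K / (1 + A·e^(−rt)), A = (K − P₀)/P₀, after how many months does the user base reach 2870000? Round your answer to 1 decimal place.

A = (4760000 − 268000)/268000 = 16.76119
2870000 = 4760000/(1 + 16.76119·e^(−0.2835t)) → 1 + 16.76119·e^(−0.2835t) = 1.65854
e^(−0.2835t) = 0.039289 → t = ln(25.45218)/0.2835 = 3.2368/0.2835

t ≈ 11.4 months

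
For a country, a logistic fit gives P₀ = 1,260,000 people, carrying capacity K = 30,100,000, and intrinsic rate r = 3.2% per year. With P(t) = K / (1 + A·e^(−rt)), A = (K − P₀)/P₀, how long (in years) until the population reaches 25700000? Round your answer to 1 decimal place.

t ≈ 153.0 years

A = (30100000 − 1260000)/1260000 = 22.88889
25700000 = 30100000/(1 + 22.88889·e^(−0.032t)) → 1 + 22.88889·e^(−0.032t) = 1.17121
e^(−0.032t) = 0.00748 → t = ln(133.69192)/0.032 = 4.89554/0.032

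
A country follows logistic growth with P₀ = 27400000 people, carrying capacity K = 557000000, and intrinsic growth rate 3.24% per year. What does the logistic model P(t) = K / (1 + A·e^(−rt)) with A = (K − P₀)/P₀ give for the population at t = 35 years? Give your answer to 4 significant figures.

A = (557000000 − 27400000)/27400000 = 19.32847
P(35) = 557000000 / (1 + 19.32847·e^(−0.0324·35)) = 557000000 / (1 + 19.32847·0.321744)
= 557000000 / 7.21881 ≈ 77159503.84

≈ 77,160,000 people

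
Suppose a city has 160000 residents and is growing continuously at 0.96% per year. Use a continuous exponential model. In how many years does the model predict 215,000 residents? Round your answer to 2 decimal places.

215000 = 160000 · e^(0.0096·t)
t = ln(215000/160000) / 0.0096 = ln(1.34375) / 0.0096 = 0.29546 / 0.0096

t ≈ 30.78 years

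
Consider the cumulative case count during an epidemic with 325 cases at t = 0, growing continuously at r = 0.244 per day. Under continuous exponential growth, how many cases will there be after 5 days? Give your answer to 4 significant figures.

≈ 1,101 cases

P(5) = 325 · e^(0.244·5) = 325 · e^(1.22)
= 325 · 3.38719 ≈ 1100.84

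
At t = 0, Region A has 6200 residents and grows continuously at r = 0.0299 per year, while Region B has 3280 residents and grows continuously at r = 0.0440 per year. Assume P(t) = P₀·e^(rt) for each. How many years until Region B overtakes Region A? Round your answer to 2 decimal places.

6200·e^(0.0299t) = 3280·e^(0.044t)
6200/3280 = e^((0.044 − 0.0299)t) → ln(1.89024) = 0.0141·t
t = 0.63671 / 0.0141

t ≈ 45.16 years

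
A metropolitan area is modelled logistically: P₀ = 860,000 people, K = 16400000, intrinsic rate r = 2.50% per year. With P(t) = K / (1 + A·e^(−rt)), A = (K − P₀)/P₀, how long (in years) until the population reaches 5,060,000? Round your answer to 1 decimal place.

A = (16400000 − 860000)/860000 = 18.06977
5060000 = 16400000/(1 + 18.06977·e^(−0.025t)) → 1 + 18.06977·e^(−0.025t) = 3.24111
e^(−0.025t) = 0.124025 → t = ln(8.06288)/0.025 = 2.08727/0.025

t ≈ 83.5 years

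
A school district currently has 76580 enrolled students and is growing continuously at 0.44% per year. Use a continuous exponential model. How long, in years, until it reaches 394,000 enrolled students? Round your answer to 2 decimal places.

394000 = 76580 · e^(0.0044·t)
t = ln(394000/76580) / 0.0044 = ln(5.14495) / 0.0044 = 1.63801 / 0.0044

t ≈ 372.28 years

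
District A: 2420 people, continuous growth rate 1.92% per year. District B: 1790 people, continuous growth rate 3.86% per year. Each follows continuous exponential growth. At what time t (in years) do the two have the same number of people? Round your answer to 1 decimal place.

2420·e^(0.0192t) = 1790·e^(0.0386t)
2420/1790 = e^((0.0386 − 0.0192)t) → ln(1.35196) = 0.0194·t
t = 0.30155 / 0.0194

t ≈ 15.5 years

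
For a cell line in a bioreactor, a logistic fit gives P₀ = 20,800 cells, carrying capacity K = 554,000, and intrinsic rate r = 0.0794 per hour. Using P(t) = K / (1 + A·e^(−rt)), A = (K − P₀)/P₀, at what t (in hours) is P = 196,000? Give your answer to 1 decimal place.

t ≈ 33.3 hours

A = (554000 − 20800)/20800 = 25.63462
196000 = 554000/(1 + 25.63462·e^(−0.0794t)) → 1 + 25.63462·e^(−0.0794t) = 2.82653
e^(−0.0794t) = 0.071253 → t = ln(14.03459)/0.0794 = 2.64153/0.0794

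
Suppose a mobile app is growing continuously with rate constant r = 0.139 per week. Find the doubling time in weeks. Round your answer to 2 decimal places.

doubling time = ln(2) / |r| = 0.69315 / 0.139

doubling time ≈ 4.99 weeks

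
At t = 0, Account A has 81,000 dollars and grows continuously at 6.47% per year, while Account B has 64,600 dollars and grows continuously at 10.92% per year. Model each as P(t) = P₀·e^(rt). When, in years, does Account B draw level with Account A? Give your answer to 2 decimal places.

t ≈ 5.08 years

81000·e^(0.0647t) = 64600·e^(0.1092t)
81000/64600 = e^((0.1092 − 0.0647)t) → ln(1.25387) = 0.0445·t
t = 0.22623 / 0.0445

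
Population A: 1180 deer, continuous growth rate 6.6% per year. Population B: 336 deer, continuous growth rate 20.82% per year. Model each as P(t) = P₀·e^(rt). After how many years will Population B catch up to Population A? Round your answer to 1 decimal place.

1180·e^(0.066t) = 336·e^(0.2082t)
1180/336 = e^((0.2082 − 0.066)t) → ln(3.5119) = 0.1422·t
t = 1.25616 / 0.1422

t ≈ 8.8 years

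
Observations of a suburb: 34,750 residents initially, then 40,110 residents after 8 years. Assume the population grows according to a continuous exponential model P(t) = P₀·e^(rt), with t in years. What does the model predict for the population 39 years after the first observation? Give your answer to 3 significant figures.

r = ln(40110/34750) / 8 ≈ 0.017931 per year
P(39) = 34750 · e^(0.017931·39) = 34750 · 2.01234 ≈ 69928.92

≈ 69,900 residents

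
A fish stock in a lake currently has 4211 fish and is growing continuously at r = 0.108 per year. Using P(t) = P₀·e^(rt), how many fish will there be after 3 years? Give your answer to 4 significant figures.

≈ 5,822 fish

P(3) = 4211 · e^(0.108·3) = 4211 · e^(0.324)
= 4211 · 1.38265 ≈ 5822.33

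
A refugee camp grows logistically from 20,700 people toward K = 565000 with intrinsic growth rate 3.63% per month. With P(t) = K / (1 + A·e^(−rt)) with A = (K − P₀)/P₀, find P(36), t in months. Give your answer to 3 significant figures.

A = (565000 − 20700)/20700 = 26.29469
P(36) = 565000 / (1 + 26.29469·e^(−0.0363·36)) = 565000 / (1 + 26.29469·0.270685)
= 565000 / 8.11757 ≈ 69602.08

≈ 69,600 people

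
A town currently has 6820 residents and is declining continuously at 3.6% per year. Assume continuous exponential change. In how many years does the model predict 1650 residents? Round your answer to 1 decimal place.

1650 = 6820 · e^(-0.036·t)
t = ln(1650/6820) / -0.036 = ln(0.24194) / -0.036 = -1.41908 / -0.036

t ≈ 39.4 years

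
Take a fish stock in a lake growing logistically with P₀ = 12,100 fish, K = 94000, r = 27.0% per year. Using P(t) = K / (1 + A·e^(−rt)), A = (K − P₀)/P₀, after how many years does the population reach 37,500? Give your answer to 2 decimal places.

A = (94000 − 12100)/12100 = 6.7686
37500 = 94000/(1 + 6.7686·e^(−0.27t)) → 1 + 6.7686·e^(−0.27t) = 2.50667
e^(−0.27t) = 0.222597 → t = ln(4.49243)/0.27 = 1.50239/0.27

t ≈ 5.56 years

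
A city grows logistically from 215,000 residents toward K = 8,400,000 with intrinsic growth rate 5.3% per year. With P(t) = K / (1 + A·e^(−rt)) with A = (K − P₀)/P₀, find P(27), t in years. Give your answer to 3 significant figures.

A = (8400000 − 215000)/215000 = 38.06977
P(27) = 8400000 / (1 + 38.06977·e^(−0.053·27)) = 8400000 / (1 + 38.06977·0.23907)
= 8400000 / 10.10133 ≈ 831573.74

≈ 832,000 residents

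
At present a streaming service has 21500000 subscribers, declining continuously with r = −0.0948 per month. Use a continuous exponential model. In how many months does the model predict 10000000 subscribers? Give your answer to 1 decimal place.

t ≈ 8.1 months

10000000 = 21500000 · e^(-0.0948·t)
t = ln(10000000/21500000) / -0.0948 = ln(0.46512) / -0.0948 = -0.76547 / -0.0948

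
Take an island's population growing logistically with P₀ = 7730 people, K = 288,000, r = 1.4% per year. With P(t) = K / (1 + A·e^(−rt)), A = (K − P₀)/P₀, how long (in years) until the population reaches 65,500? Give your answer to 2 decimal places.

A = (288000 − 7730)/7730 = 36.25744
65500 = 288000/(1 + 36.25744·e^(−0.014t)) → 1 + 36.25744·e^(−0.014t) = 4.39695
e^(−0.014t) = 0.09369 → t = ln(10.67354)/0.014 = 2.36777/0.014

t ≈ 169.13 years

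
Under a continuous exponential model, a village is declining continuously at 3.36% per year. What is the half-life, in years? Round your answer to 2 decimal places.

half-life = ln(2) / |r| = 0.69315 / 0.0336

half-life ≈ 20.63 years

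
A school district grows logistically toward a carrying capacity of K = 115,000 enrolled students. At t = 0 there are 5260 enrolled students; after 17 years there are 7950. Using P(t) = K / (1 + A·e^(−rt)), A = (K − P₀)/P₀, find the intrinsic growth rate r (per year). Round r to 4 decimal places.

A = (115000 − 5260)/5260 = 20.86312
7950 = 115000/(1 + 20.86312·e^(−r·17)) → e^(−17r) = (14.46541 − 1)/20.86312 = 0.645417
r = −ln(0.645417)/17 = 0.43786/17

r ≈ 0.0258 per year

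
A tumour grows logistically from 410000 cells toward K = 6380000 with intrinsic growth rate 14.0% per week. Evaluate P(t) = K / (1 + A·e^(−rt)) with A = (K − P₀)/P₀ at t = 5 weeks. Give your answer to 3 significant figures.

≈ 775,000 cells

A = (6380000 − 410000)/410000 = 14.56098
P(5) = 6380000 / (1 + 14.56098·e^(−0.14·5)) = 6380000 / (1 + 14.56098·0.496585)
= 6380000 / 8.23077 ≈ 775140.44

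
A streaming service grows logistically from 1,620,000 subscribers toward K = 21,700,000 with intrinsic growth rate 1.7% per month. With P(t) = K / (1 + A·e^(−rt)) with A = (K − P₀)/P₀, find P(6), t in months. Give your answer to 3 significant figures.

≈ 1,780,000 subscribers

A = (21700000 − 1620000)/1620000 = 12.39506
P(6) = 21700000 / (1 + 12.39506·e^(−0.017·6)) = 21700000 / (1 + 12.39506·0.90303)
= 21700000 / 12.19311 ≈ 1779694.05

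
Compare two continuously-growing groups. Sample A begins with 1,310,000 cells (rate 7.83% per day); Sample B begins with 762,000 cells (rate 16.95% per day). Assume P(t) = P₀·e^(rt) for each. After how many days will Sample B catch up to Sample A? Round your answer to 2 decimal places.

t ≈ 5.94 days

1310000·e^(0.0783t) = 762000·e^(0.1695t)
1310000/762000 = e^((0.1695 − 0.0783)t) → ln(1.71916) = 0.0912·t
t = 0.54184 / 0.0912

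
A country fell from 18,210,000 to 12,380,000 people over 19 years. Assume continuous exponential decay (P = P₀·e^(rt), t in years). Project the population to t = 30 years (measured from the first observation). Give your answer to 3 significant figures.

r = ln(12380000/18210000) / 19 ≈ -0.02031 per year
P(30) = 18210000 · e^(-0.02031·30) = 18210000 · 0.54373 ≈ 9901369.32

≈ 9,900,000 people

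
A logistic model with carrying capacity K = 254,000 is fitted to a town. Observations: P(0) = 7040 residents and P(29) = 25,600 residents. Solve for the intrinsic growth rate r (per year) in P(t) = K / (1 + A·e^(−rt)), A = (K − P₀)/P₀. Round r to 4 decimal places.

r ≈ 0.0472 per year

A = (254000 − 7040)/7040 = 35.07955
25600 = 254000/(1 + 35.07955·e^(−r·29)) → e^(−29r) = (9.92188 − 1)/35.07955 = 0.254333
r = −ln(0.254333)/29 = 1.36911/29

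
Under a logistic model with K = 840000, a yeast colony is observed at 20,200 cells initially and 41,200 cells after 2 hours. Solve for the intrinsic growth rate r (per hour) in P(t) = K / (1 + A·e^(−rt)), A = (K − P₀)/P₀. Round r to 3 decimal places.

A = (840000 − 20200)/20200 = 40.58416
41200 = 840000/(1 + 40.58416·e^(−r·2)) → e^(−2r) = (20.38835 − 1)/40.58416 = 0.477732
r = −ln(0.477732)/2 = 0.73871/2

r ≈ 0.369 per hour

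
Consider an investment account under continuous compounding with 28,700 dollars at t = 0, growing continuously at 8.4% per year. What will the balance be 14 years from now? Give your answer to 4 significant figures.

P(14) = 28700 · e^(0.084·14) = 28700 · e^(1.176)
= 28700 · 3.24138 ≈ 93027.68

≈ 93,030 dollars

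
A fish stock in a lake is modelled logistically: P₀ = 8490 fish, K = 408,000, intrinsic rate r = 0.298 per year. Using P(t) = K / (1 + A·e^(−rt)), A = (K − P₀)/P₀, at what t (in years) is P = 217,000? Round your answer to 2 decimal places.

A = (408000 − 8490)/8490 = 47.05654
217000 = 408000/(1 + 47.05654·e^(−0.298t)) → 1 + 47.05654·e^(−0.298t) = 1.88018
e^(−0.298t) = 0.018705 → t = ln(53.46214)/0.298 = 3.97897/0.298

t ≈ 13.35 years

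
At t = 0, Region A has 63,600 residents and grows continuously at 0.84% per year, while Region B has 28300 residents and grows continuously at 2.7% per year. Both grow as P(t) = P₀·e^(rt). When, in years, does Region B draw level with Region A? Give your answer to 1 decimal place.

63600·e^(0.0084t) = 28300·e^(0.027t)
63600/28300 = e^((0.027 − 0.0084)t) → ln(2.24735) = 0.0186·t
t = 0.80975 / 0.0186

t ≈ 43.5 years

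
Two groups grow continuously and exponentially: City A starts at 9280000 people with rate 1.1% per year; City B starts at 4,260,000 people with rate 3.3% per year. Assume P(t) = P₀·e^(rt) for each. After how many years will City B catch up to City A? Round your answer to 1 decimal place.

t ≈ 35.4 years

9280000·e^(0.011t) = 4260000·e^(0.033t)
9280000/4260000 = e^((0.033 − 0.011)t) → ln(2.1784) = 0.022·t
t = 0.77859 / 0.022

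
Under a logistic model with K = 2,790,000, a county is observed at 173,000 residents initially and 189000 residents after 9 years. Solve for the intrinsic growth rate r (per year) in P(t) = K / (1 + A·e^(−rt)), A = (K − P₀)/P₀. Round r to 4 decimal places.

r ≈ 0.0105 per year

A = (2790000 − 173000)/173000 = 15.12717
189000 = 2790000/(1 + 15.12717·e^(−r·9)) → e^(−9r) = (14.7619 − 1)/15.12717 = 0.909748
r = −ln(0.909748)/9 = 0.09459/9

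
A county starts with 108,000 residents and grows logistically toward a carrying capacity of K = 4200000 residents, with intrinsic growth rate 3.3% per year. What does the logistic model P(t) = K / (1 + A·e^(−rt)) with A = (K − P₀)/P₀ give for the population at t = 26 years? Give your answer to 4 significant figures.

≈ 246,100 residents

A = (4200000 − 108000)/108000 = 37.88889
P(26) = 4200000 / (1 + 37.88889·e^(−0.033·26)) = 4200000 / (1 + 37.88889·0.424009)
= 4200000 / 17.06524 ≈ 246114.33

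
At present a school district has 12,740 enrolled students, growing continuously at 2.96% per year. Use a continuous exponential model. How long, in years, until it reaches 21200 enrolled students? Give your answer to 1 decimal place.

t ≈ 17.2 years

21200 = 12740 · e^(0.0296·t)
t = ln(21200/12740) / 0.0296 = ln(1.66405) / 0.0296 = 0.50925 / 0.0296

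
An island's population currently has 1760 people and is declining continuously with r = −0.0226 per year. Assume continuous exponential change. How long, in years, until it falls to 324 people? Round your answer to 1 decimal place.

t ≈ 74.9 years

324 = 1760 · e^(-0.0226·t)
t = ln(324/1760) / -0.0226 = ln(0.18409) / -0.0226 = -1.69233 / -0.0226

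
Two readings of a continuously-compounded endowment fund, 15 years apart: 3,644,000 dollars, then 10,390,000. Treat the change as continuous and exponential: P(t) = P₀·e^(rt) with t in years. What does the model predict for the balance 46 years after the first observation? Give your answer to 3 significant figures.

r = ln(10390000/3644000) / 15 ≈ 0.069851 per year
P(46) = 3644000 · e^(0.069851·46) = 3644000 · 24.85692 ≈ 90578623.81

≈ 90,600,000 dollars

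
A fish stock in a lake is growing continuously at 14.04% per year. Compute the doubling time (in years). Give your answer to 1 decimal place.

doubling time ≈ 4.9 years

doubling time = ln(2) / |r| = 0.69315 / 0.1404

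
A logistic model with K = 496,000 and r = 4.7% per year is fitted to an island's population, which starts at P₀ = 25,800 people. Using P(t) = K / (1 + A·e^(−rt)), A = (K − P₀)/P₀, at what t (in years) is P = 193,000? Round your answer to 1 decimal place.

A = (496000 − 25800)/25800 = 18.22481
193000 = 496000/(1 + 18.22481·e^(−0.047t)) → 1 + 18.22481·e^(−0.047t) = 2.56995
e^(−0.047t) = 0.086143 → t = ln(11.60854)/0.047 = 2.45174/0.047

t ≈ 52.2 years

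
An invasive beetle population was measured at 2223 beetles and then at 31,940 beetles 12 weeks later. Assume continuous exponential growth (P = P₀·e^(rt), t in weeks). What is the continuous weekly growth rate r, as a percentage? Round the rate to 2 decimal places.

r ≈ 22.21% per week

31940 = 2223 · e^(r·12)
e^(12r) = 31940/2223 = 14.36797
r = ln(14.36797) / 12 = 2.665 / 12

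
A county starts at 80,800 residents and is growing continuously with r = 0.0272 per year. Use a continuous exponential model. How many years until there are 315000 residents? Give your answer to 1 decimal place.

315000 = 80800 · e^(0.0272·t)
t = ln(315000/80800) / 0.0272 = ln(3.89851) / 0.0272 = 1.3606 / 0.0272

t ≈ 50.0 years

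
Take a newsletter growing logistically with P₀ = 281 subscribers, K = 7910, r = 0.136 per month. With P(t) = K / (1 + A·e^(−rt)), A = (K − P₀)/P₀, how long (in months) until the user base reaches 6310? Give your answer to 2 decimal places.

A = (7910 − 281)/281 = 27.14947
6310 = 7910/(1 + 27.14947·e^(−0.136t)) → 1 + 27.14947·e^(−0.136t) = 1.25357
e^(−0.136t) = 0.00934 → t = ln(107.07071)/0.136 = 4.67349/0.136

t ≈ 34.36 months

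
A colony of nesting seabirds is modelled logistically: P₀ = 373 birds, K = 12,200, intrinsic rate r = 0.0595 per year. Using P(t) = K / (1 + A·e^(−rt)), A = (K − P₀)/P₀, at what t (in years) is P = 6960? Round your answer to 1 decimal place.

t ≈ 62.9 years

A = (12200 − 373)/373 = 31.70777
6960 = 12200/(1 + 31.70777·e^(−0.0595t)) → 1 + 31.70777·e^(−0.0595t) = 1.75287
e^(−0.0595t) = 0.023744 → t = ln(42.11567)/0.0595 = 3.74042/0.0595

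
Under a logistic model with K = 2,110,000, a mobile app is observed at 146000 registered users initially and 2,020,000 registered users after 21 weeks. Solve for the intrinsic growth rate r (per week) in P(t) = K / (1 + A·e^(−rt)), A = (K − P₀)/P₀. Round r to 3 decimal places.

A = (2110000 − 146000)/146000 = 13.45205
2020000 = 2110000/(1 + 13.45205·e^(−r·21)) → e^(−21r) = (1.04455 − 1)/13.45205 = 0.003312
r = −ln(0.003312)/21 = 5.71017/21

r ≈ 0.272 per week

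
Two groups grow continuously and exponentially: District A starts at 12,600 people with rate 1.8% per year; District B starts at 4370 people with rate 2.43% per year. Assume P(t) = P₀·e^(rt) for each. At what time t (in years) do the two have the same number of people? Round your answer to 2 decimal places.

12600·e^(0.018t) = 4370·e^(0.0243t)
12600/4370 = e^((0.0243 − 0.018)t) → ln(2.8833) = 0.0063·t
t = 1.05893 / 0.0063

t ≈ 168.08 years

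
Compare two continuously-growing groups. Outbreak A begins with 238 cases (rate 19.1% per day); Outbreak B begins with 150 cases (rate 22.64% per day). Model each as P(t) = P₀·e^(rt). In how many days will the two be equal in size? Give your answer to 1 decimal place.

t ≈ 13.0 days

238·e^(0.191t) = 150·e^(0.2264t)
238/150 = e^((0.2264 − 0.191)t) → ln(1.58667) = 0.0354·t
t = 0.46164 / 0.0354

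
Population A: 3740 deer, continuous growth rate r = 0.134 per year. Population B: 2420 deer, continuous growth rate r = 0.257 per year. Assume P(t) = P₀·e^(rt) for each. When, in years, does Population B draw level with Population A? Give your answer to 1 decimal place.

3740·e^(0.134t) = 2420·e^(0.257t)
3740/2420 = e^((0.257 − 0.134)t) → ln(1.54545) = 0.123·t
t = 0.43532 / 0.123

t ≈ 3.5 years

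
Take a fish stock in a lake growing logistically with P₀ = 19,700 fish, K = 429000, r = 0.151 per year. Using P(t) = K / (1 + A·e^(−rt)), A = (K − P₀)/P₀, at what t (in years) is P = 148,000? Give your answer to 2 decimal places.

t ≈ 15.85 years

A = (429000 − 19700)/19700 = 20.77665
148000 = 429000/(1 + 20.77665·e^(−0.151t)) → 1 + 20.77665·e^(−0.151t) = 2.89865
e^(−0.151t) = 0.091384 → t = ln(10.94286)/0.151 = 2.39269/0.151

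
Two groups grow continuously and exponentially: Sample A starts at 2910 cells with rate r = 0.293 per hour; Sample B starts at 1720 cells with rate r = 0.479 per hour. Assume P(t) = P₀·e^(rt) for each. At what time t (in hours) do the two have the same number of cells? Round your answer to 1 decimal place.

t ≈ 2.8 hours

2910·e^(0.293t) = 1720·e^(0.479t)
2910/1720 = e^((0.479 − 0.293)t) → ln(1.69186) = 0.186·t
t = 0.52583 / 0.186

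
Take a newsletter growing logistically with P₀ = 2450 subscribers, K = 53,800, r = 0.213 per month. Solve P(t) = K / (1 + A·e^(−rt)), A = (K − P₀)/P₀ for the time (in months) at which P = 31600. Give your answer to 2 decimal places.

t ≈ 15.94 months

A = (53800 − 2450)/2450 = 20.95918
31600 = 53800/(1 + 20.95918·e^(−0.213t)) → 1 + 20.95918·e^(−0.213t) = 1.70253
e^(−0.213t) = 0.033519 → t = ln(29.83379)/0.213 = 3.39564/0.213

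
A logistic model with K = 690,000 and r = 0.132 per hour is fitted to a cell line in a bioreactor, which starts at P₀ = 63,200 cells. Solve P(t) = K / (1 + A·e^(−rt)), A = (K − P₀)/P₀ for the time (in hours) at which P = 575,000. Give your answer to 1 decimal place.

t ≈ 29.6 hours

A = (690000 − 63200)/63200 = 9.91772
575000 = 690000/(1 + 9.91772·e^(−0.132t)) → 1 + 9.91772·e^(−0.132t) = 1.2
e^(−0.132t) = 0.020166 → t = ln(49.58861)/0.132 = 3.90376/0.132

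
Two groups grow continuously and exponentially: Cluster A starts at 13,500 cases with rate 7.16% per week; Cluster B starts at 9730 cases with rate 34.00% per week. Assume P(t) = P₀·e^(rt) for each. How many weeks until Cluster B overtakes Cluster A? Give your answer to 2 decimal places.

13500·e^(0.0716t) = 9730·e^(0.34t)
13500/9730 = e^((0.34 − 0.0716)t) → ln(1.38746) = 0.2684·t
t = 0.32748 / 0.2684

t ≈ 1.22 weeks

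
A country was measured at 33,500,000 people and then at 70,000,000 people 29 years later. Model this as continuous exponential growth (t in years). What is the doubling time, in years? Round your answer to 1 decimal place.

doubling time ≈ 27.3 years

r = ln(70000000/33500000) / 29 = ln(2.08955) / 29 ≈ 0.025412 per year
doubling time = ln 2 / |r| = 0.69315 / 0.025412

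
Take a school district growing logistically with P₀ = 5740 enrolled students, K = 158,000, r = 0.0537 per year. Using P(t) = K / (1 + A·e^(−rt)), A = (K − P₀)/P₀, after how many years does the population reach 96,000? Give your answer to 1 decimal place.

A = (158000 − 5740)/5740 = 26.52613
96000 = 158000/(1 + 26.52613·e^(−0.0537t)) → 1 + 26.52613·e^(−0.0537t) = 1.64583
e^(−0.0537t) = 0.024347 → t = ln(41.07272)/0.0537 = 3.71534/0.0537

t ≈ 69.2 years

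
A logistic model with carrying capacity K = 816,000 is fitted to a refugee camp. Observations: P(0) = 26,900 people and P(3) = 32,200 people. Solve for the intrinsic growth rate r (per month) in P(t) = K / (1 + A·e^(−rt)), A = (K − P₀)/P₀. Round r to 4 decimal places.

r ≈ 0.0622 per month

A = (816000 − 26900)/26900 = 29.33457
32200 = 816000/(1 + 29.33457·e^(−r·3)) → e^(−3r) = (25.34161 − 1)/29.33457 = 0.829793
r = −ln(0.829793)/3 = 0.18658/3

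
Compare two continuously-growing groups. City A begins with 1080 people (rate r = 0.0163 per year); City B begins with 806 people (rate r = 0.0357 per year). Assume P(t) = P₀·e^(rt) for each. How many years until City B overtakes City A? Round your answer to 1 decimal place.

t ≈ 15.1 years

1080·e^(0.0163t) = 806·e^(0.0357t)
1080/806 = e^((0.0357 − 0.0163)t) → ln(1.33995) = 0.0194·t
t = 0.29263 / 0.0194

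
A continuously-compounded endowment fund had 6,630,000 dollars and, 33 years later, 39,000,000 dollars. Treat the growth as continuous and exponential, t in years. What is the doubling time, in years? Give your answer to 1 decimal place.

doubling time ≈ 12.9 years

r = ln(39000000/6630000) / 33 = ln(5.88235) / 33 ≈ 0.053696 per year
doubling time = ln 2 / |r| = 0.69315 / 0.053696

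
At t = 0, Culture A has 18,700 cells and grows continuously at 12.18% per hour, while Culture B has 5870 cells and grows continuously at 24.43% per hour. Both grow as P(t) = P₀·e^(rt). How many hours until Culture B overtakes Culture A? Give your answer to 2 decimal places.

18700·e^(0.1218t) = 5870·e^(0.2443t)
18700/5870 = e^((0.2443 − 0.1218)t) → ln(3.18569) = 0.1225·t
t = 1.15867 / 0.1225

t ≈ 9.46 hours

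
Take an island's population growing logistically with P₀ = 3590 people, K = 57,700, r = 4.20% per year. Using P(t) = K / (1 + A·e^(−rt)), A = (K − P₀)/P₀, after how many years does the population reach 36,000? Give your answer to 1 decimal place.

t ≈ 76.6 years

A = (57700 − 3590)/3590 = 15.07242
36000 = 57700/(1 + 15.07242·e^(−0.042t)) → 1 + 15.07242·e^(−0.042t) = 1.60278
e^(−0.042t) = 0.039992 → t = ln(25.00494)/0.042 = 3.21907/0.042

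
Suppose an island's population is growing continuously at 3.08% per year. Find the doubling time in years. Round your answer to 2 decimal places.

doubling time ≈ 22.50 years

doubling time = ln(2) / |r| = 0.69315 / 0.0308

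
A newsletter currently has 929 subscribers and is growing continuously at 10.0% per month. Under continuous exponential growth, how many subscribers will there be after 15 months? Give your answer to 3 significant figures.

≈ 4,160 subscribers

P(15) = 929 · e^(0.1·15) = 929 · e^(1.5)
= 929 · 4.48169 ≈ 4163.49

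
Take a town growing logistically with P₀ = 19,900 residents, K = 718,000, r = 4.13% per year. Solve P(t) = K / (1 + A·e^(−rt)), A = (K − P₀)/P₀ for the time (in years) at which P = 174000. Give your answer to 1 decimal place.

A = (718000 − 19900)/19900 = 35.0804
174000 = 718000/(1 + 35.0804·e^(−0.0413t)) → 1 + 35.0804·e^(−0.0413t) = 4.12644
e^(−0.0413t) = 0.089122 → t = ln(11.22057)/0.0413 = 2.41775/0.0413

t ≈ 58.5 years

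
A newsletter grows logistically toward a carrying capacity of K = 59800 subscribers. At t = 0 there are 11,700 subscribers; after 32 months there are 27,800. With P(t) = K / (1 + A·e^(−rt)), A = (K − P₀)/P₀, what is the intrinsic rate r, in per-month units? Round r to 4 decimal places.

r ≈ 0.0398 per month

A = (59800 − 11700)/11700 = 4.11111
27800 = 59800/(1 + 4.11111·e^(−r·32)) → e^(−32r) = (2.15108 − 1)/4.11111 = 0.279992
r = −ln(0.279992)/32 = 1.27299/32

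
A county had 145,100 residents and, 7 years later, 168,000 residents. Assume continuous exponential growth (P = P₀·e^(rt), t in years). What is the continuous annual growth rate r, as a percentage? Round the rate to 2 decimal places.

168000 = 145100 · e^(r·7)
e^(7r) = 168000/145100 = 1.15782
r = ln(1.15782) / 7 = 0.14654 / 7

r ≈ 2.09% per year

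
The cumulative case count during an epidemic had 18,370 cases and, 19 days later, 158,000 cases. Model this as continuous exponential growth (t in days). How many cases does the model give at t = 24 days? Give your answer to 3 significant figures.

≈ 278,000 cases

r = ln(158000/18370) / 19 ≈ 0.113257 per day
P(24) = 18370 · e^(0.113257·24) = 18370 · 15.15241 ≈ 278349.7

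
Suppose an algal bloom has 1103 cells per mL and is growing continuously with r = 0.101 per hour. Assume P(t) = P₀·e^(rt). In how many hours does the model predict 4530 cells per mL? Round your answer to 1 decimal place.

t ≈ 14.0 hours

4530 = 1103 · e^(0.101·t)
t = ln(4530/1103) / 0.101 = ln(4.10698) / 0.101 = 1.41269 / 0.101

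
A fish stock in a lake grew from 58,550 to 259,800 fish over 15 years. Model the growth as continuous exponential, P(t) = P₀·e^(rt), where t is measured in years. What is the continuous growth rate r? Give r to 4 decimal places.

r ≈ 0.0993 per year

259800 = 58550 · e^(r·15)
e^(15r) = 259800/58550 = 4.43723
r = ln(4.43723) / 15 = 1.49003 / 15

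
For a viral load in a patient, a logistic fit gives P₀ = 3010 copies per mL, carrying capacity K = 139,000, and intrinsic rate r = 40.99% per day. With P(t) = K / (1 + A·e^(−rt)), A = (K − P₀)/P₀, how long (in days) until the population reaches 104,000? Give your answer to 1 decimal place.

A = (139000 − 3010)/3010 = 45.1794
104000 = 139000/(1 + 45.1794·e^(−0.4099t)) → 1 + 45.1794·e^(−0.4099t) = 1.33654
e^(−0.4099t) = 0.007449 → t = ln(134.24737)/0.4099 = 4.89968/0.4099

t ≈ 12.0 days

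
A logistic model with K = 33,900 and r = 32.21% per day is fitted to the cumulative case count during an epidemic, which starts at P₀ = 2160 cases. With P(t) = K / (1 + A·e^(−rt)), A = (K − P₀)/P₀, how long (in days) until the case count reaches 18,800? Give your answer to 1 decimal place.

A = (33900 − 2160)/2160 = 14.69444
18800 = 33900/(1 + 14.69444·e^(−0.3221t)) → 1 + 14.69444·e^(−0.3221t) = 1.80319
e^(−0.3221t) = 0.05466 → t = ln(18.29507)/0.3221 = 2.90663/0.3221

t ≈ 9.0 days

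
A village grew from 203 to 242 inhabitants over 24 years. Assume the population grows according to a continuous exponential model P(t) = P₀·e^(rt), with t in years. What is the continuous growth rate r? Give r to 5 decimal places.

242 = 203 · e^(r·24)
e^(24r) = 242/203 = 1.19212
r = ln(1.19212) / 24 = 0.17573 / 24

r ≈ 0.00732 per year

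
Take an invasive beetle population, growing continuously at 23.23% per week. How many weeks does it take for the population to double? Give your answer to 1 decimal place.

doubling time = ln(2) / |r| = 0.69315 / 0.2323

doubling time ≈ 3.0 weeks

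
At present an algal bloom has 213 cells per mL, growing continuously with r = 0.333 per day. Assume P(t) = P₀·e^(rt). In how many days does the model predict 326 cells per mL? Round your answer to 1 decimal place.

t ≈ 1.3 days

326 = 213 · e^(0.333·t)
t = ln(326/213) / 0.333 = ln(1.53052) / 0.333 = 0.42561 / 0.333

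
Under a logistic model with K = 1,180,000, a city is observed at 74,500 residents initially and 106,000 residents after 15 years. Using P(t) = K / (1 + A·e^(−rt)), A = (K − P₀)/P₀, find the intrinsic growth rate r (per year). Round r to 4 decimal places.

A = (1180000 − 74500)/74500 = 14.83893
106000 = 1180000/(1 + 14.83893·e^(−r·15)) → e^(−15r) = (11.13208 − 1)/14.83893 = 0.682804
r = −ln(0.682804)/15 = 0.38155/15

r ≈ 0.0254 per year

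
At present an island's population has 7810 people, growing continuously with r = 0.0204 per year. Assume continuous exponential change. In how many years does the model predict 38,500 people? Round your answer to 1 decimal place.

38500 = 7810 · e^(0.0204·t)
t = ln(38500/7810) / 0.0204 = ln(4.92958) / 0.0204 = 1.59525 / 0.0204

t ≈ 78.2 years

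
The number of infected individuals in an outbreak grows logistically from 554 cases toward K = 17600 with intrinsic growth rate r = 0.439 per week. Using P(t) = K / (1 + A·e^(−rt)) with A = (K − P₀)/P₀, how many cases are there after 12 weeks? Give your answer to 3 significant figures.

A = (17600 − 554)/554 = 30.76895
P(12) = 17600 / (1 + 30.76895·e^(−0.439·12)) = 17600 / (1 + 30.76895·0.005154)
= 17600 / 1.15858 ≈ 15191.01

≈ 15,200 cases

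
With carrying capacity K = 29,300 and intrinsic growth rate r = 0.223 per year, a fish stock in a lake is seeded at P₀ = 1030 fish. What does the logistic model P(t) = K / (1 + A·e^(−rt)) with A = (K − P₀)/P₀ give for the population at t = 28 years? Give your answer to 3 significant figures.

A = (29300 − 1030)/1030 = 27.4466
P(28) = 29300 / (1 + 27.4466·e^(−0.223·28)) = 29300 / (1 + 27.4466·0.001942)
= 29300 / 1.0533 ≈ 27817.25

≈ 27,800 fish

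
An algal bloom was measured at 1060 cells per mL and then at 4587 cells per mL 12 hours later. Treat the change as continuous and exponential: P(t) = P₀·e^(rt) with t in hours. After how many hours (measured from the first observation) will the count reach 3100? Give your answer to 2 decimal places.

t ≈ 8.79 hours

r = ln(4587/1060) / 12 ≈ 0.12208 per hour
t = ln(3100/1060) / r = 1.07313 / 0.12208 ≈ 8.79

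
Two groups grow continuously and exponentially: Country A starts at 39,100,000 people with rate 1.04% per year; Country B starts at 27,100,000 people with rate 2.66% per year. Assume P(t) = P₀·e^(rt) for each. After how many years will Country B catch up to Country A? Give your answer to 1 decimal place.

t ≈ 22.6 years

39100000·e^(0.0104t) = 27100000·e^(0.0266t)
39100000/27100000 = e^((0.0266 − 0.0104)t) → ln(1.4428) = 0.0162·t
t = 0.36659 / 0.0162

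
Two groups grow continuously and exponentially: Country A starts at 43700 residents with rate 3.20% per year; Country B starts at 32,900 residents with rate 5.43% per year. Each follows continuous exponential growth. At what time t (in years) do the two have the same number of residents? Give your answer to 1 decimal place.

43700·e^(0.032t) = 32900·e^(0.0543t)
43700/32900 = e^((0.0543 − 0.032)t) → ln(1.32827) = 0.0223·t
t = 0.28388 / 0.0223

t ≈ 12.7 years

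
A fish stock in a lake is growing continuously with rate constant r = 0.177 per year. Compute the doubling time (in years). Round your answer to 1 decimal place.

doubling time ≈ 3.9 years

doubling time = ln(2) / |r| = 0.69315 / 0.177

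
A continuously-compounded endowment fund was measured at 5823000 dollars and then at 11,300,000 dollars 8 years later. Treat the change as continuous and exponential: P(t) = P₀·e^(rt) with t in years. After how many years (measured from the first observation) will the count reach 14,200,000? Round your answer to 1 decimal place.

r = ln(11300000/5823000) / 8 ≈ 0.082873 per year
t = ln(14200000/5823000) / r = 0.89143 / 0.082873 ≈ 10.756

t ≈ 10.8 years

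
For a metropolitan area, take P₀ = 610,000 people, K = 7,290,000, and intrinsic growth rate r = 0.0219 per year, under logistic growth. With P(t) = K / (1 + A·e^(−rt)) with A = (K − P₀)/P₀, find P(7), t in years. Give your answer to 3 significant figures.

≈ 701,000 people

A = (7290000 − 610000)/610000 = 10.95082
P(7) = 7290000 / (1 + 10.95082·e^(−0.0219·7)) = 7290000 / (1 + 10.95082·0.857872)
= 7290000 / 10.39441 ≈ 701338.84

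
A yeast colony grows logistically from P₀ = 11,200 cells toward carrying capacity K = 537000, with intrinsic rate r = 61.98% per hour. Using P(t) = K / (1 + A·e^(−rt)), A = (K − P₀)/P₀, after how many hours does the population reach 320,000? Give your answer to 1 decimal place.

A = (537000 − 11200)/11200 = 46.94643
320000 = 537000/(1 + 46.94643·e^(−0.6198t)) → 1 + 46.94643·e^(−0.6198t) = 1.67813
e^(−0.6198t) = 0.014445 → t = ln(69.22976)/0.6198 = 4.23743/0.6198

t ≈ 6.8 hours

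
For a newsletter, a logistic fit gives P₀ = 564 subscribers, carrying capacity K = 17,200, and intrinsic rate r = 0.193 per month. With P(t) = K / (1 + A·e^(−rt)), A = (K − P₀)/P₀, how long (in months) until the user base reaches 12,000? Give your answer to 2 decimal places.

A = (17200 − 564)/564 = 29.49645
12000 = 17200/(1 + 29.49645·e^(−0.193t)) → 1 + 29.49645·e^(−0.193t) = 1.43333
e^(−0.193t) = 0.014691 → t = ln(68.06874)/0.193 = 4.22052/0.193

t ≈ 21.87 months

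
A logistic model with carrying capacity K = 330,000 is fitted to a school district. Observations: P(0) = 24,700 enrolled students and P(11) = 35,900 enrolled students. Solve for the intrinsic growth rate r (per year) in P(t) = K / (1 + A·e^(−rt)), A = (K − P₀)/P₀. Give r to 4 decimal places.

A = (330000 − 24700)/24700 = 12.36032
35900 = 330000/(1 + 12.36032·e^(−r·11)) → e^(−11r) = (9.1922 − 1)/12.36032 = 0.662782
r = −ln(0.662782)/11 = 0.41131/11

r ≈ 0.0374 per year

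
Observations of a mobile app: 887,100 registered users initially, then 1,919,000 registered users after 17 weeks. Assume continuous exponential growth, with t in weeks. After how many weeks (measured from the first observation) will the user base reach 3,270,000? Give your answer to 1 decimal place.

r = ln(1919000/887100) / 17 ≈ 0.045388 per week
t = ln(3270000/887100) / r = 1.30459 / 0.045388 ≈ 28.743

t ≈ 28.7 weeks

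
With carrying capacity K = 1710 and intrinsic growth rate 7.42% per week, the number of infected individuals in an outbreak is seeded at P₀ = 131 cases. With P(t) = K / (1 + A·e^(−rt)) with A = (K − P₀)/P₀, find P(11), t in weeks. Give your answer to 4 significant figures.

≈ 270.2 cases

A = (1710 − 131)/131 = 12.05344
P(11) = 1710 / (1 + 12.05344·e^(−0.0742·11)) = 1710 / (1 + 12.05344·0.442108)
= 1710 / 6.32893 ≈ 270.19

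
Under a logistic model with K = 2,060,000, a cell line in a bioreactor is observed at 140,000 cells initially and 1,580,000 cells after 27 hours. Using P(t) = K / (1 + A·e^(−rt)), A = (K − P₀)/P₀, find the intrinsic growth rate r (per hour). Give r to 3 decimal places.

A = (2060000 − 140000)/140000 = 13.71429
1580000 = 2060000/(1 + 13.71429·e^(−r·27)) → e^(−27r) = (1.3038 − 1)/13.71429 = 0.022152
r = −ln(0.022152)/27 = 3.80983/27

r ≈ 0.141 per hour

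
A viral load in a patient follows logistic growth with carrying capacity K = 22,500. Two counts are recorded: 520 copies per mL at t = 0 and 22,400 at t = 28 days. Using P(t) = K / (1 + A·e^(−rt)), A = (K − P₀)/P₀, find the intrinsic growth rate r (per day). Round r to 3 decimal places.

A = (22500 − 520)/520 = 42.26923
22400 = 22500/(1 + 42.26923·e^(−r·28)) → e^(−28r) = (1.00446 − 1)/42.26923 = 0.000106
r = −ln(0.000106)/28 = 9.15571/28

r ≈ 0.327 per day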